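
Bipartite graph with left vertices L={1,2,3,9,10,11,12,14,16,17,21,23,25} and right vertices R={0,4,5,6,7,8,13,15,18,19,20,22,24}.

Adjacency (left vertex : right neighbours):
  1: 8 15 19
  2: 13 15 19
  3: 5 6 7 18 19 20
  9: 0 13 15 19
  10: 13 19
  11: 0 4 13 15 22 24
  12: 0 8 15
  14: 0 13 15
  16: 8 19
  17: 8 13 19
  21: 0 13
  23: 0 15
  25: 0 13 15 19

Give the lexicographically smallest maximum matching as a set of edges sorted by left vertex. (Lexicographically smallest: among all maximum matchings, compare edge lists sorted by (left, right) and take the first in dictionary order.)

Lex-smallest maximum matching: {(1,8), (2,13), (3,5), (9,0), (10,19), (11,4), (12,15)}

|M| = 7 (so the lex-smallest maximum matching has 7 edges)
process left vertices in ascending order; for each, take the smallest-labelled available neighbour that still permits 7 edges overall, or leave it unmatched if none does
lex-smallest matching: {1-8, 2-13, 3-5, 9-0, 10-19, 11-4, 12-15}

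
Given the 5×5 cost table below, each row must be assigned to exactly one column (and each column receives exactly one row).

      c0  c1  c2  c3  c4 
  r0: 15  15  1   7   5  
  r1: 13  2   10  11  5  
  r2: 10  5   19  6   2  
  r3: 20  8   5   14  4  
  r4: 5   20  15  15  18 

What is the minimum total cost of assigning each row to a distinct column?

optimal assignment: row0→col2 (cost 1), row1→col1 (cost 2), row2→col3 (cost 6), row3→col4 (cost 4), row4→col0 (cost 5)
total = 1 + 2 + 6 + 4 + 5 = 18

Minimum assignment cost: 18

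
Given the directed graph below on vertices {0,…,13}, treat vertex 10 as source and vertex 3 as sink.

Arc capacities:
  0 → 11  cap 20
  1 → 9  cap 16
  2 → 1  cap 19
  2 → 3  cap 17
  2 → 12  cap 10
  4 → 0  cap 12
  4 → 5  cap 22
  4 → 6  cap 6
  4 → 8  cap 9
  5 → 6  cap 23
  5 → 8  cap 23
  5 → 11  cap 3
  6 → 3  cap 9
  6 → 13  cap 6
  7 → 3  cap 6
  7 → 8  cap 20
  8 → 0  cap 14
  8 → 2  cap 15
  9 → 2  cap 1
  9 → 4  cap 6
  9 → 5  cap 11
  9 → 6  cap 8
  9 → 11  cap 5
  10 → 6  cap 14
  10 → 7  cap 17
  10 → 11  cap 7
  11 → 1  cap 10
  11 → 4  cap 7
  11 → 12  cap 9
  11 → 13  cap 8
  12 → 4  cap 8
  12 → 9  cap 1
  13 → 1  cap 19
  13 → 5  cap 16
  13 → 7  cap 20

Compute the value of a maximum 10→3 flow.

augment #1: 10→6→3 bottleneck 9, total now 9
augment #2: 10→7→3 bottleneck 6, total now 15
augment #3: 10→7→8→2→3 bottleneck 11, total now 26
augment #4: 10→11→1→9→2→3 bottleneck 1, total now 27
augment #5: 10→11→4→8→2→3 bottleneck 4, total now 31

Maximum flow value: 31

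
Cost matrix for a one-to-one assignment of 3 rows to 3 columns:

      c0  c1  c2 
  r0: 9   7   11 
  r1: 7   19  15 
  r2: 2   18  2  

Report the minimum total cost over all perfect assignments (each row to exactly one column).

Minimum assignment cost: 16

optimal assignment: row0→col1 (cost 7), row1→col0 (cost 7), row2→col2 (cost 2)
total = 7 + 7 + 2 = 16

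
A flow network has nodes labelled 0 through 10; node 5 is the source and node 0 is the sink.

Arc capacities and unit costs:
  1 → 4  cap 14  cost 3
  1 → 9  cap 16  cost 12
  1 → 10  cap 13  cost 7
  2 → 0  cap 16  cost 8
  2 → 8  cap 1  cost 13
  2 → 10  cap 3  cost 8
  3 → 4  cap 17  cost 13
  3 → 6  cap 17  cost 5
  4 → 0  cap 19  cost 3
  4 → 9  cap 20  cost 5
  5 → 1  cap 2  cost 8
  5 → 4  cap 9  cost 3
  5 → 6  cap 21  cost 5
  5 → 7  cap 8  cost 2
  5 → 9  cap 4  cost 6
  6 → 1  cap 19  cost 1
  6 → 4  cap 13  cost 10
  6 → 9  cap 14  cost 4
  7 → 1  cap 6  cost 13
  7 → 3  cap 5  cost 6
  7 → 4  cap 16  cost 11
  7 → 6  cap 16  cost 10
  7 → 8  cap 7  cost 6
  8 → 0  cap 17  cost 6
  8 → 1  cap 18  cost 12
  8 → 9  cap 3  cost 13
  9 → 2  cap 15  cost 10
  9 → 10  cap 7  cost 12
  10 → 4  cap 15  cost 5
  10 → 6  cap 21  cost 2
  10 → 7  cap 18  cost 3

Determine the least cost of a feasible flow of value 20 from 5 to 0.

shortest-cost path #1: 5→4→0 push 9 @ unit cost 6 (adds 54)
shortest-cost path #2: 5→6→1→4→0 push 10 @ unit cost 12 (adds 120)
shortest-cost path #3: 5→7→8→0 push 1 @ unit cost 14 (adds 14)
total cost = 188

Minimum cost for 20 units: 188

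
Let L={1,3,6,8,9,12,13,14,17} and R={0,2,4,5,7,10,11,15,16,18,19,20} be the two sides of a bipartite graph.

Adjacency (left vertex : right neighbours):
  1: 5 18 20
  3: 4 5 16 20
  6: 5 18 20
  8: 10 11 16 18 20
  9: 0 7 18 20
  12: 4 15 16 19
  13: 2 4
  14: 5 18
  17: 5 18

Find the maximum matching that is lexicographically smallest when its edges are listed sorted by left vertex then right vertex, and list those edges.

|M| = 8 (so the lex-smallest maximum matching has 8 edges)
process left vertices in ascending order; for each, take the smallest-labelled available neighbour that still permits 8 edges overall, or leave it unmatched if none does
lex-smallest matching: {1-5, 3-4, 6-20, 8-10, 9-0, 12-15, 13-2, 14-18}

Lex-smallest maximum matching: {(1,5), (3,4), (6,20), (8,10), (9,0), (12,15), (13,2), (14,18)}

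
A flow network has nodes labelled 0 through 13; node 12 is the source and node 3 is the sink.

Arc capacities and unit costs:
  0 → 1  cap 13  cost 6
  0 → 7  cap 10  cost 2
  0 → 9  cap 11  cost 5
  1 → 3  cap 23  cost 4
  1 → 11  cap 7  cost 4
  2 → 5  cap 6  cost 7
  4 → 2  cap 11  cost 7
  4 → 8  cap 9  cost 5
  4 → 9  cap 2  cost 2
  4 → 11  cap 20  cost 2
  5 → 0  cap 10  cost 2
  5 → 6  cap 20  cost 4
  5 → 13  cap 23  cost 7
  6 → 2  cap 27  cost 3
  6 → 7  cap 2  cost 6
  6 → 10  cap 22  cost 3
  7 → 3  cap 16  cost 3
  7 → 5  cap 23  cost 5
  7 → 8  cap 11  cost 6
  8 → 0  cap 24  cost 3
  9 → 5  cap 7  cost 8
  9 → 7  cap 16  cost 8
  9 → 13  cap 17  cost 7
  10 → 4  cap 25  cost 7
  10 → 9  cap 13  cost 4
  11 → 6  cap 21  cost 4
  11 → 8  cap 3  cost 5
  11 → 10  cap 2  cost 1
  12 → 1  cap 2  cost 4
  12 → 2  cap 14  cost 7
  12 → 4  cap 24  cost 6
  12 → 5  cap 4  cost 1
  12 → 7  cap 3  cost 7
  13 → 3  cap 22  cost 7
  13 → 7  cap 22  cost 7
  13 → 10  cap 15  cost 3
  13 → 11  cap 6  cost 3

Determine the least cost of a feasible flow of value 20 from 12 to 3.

shortest-cost path #1: 12→1→3 push 2 @ unit cost 8 (adds 16)
shortest-cost path #2: 12→5→0→7→3 push 4 @ unit cost 8 (adds 32)
shortest-cost path #3: 12→7→3 push 3 @ unit cost 10 (adds 30)
shortest-cost path #4: 12→4→9→7→3 push 2 @ unit cost 19 (adds 38)
shortest-cost path #5: 12→4→8→0→7→3 push 6 @ unit cost 19 (adds 114)
shortest-cost path #6: 12→4→11→6→7→3 push 1 @ unit cost 21 (adds 21)
shortest-cost path #7: 12→4→8→0→1→3 push 2 @ unit cost 24 (adds 48)
total cost = 299

Minimum cost for 20 units: 299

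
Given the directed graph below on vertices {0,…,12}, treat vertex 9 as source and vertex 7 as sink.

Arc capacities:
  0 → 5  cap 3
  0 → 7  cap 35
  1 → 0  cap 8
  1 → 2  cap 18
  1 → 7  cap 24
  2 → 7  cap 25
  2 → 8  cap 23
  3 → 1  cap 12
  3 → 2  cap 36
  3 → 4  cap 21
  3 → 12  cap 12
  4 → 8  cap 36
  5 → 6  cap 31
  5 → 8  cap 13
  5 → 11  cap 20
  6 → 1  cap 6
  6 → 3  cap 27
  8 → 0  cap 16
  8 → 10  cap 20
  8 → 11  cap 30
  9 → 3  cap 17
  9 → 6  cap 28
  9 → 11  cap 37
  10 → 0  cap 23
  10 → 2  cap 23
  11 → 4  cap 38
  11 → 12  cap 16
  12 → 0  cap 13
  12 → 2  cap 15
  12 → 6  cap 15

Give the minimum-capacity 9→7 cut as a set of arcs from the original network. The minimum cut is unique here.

Min-cut arcs: {(0,7), (2,7), (3,1), (6,1)} (total capacity 78)

augment #1: 9→3→1→7 push 12
augment #2: 9→3→2→7 push 5
augment #3: 9→6→1→7 push 6
augment #4: 9→6→3→2→7 push 20
augment #5: 9→11→12→0→7 push 13
augment #6: 9→11→4→8→0→7 push 16
augment #7: 9→11→4→8→10→0→7 push 6
max flow = 78; residual-reachable set from 9 gives S-side
cut edges (S→T): {(0,7), (2,7), (3,1), (6,1)} total cap 78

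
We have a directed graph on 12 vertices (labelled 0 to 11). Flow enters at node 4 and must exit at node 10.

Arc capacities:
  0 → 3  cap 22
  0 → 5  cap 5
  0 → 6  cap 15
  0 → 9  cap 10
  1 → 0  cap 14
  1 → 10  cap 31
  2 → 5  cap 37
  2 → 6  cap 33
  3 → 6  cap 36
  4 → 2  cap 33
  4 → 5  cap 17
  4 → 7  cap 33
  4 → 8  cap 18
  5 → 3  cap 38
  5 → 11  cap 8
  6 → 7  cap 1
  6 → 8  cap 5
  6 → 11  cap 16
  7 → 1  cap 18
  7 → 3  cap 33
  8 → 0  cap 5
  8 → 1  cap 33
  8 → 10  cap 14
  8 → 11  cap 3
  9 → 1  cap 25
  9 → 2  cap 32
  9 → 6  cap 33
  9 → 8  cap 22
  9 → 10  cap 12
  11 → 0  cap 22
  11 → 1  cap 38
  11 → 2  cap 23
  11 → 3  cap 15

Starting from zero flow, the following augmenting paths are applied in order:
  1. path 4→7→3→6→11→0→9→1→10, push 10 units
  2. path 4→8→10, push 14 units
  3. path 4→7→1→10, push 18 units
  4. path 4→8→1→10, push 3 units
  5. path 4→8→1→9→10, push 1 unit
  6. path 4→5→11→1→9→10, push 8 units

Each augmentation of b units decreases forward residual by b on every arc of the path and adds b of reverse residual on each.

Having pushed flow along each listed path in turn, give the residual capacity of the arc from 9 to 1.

Residual capacity of (9,1): 24

after path 1 (4→7→3→6→11→0→9→1→10, push 10): res(9,1)=15
after path 2 (4→8→10, push 14): res(9,1)=15
after path 3 (4→7→1→10, push 18): res(9,1)=15
after path 4 (4→8→1→10, push 3): res(9,1)=15
after path 5 (4→8→1→9→10, push 1): res(9,1)=16
after path 6 (4→5→11→1→9→10, push 8): res(9,1)=24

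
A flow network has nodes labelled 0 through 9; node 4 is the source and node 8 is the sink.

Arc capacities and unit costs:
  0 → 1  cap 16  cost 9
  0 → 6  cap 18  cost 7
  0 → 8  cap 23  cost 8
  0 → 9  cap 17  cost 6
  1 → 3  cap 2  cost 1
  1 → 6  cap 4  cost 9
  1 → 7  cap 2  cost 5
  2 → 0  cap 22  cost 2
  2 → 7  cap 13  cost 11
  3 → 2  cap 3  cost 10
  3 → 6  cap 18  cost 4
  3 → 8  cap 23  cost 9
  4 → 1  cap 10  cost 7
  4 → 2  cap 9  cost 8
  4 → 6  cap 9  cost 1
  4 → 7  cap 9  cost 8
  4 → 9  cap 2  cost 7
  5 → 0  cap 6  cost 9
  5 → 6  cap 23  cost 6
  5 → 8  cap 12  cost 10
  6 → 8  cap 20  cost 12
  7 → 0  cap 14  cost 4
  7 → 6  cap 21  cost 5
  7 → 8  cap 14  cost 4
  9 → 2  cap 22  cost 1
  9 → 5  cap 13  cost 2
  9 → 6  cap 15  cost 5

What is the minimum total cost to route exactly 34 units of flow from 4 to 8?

Minimum cost for 34 units: 517

shortest-cost path #1: 4→7→8 push 9 @ unit cost 12 (adds 108)
shortest-cost path #2: 4→6→8 push 9 @ unit cost 13 (adds 117)
shortest-cost path #3: 4→1→7→8 push 2 @ unit cost 16 (adds 32)
shortest-cost path #4: 4→1→3→8 push 2 @ unit cost 17 (adds 34)
shortest-cost path #5: 4→2→0→8 push 9 @ unit cost 18 (adds 162)
shortest-cost path #6: 4→9→2→0→8 push 2 @ unit cost 18 (adds 36)
shortest-cost path #7: 4→1→6→8 push 1 @ unit cost 28 (adds 28)
total cost = 517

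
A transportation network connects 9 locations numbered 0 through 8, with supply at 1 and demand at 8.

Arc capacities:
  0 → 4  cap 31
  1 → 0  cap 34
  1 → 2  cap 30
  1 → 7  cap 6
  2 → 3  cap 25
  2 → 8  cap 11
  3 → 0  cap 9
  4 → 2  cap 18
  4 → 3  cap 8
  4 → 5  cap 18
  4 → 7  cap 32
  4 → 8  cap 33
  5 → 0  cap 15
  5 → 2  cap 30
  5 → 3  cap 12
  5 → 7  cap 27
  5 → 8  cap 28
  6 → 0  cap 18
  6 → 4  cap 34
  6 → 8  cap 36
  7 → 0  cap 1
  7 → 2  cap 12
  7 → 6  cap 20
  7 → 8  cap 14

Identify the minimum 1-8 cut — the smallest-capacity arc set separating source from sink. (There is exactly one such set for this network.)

Min-cut arcs: {(0,4), (1,7), (2,8)} (total capacity 48)

augment #1: 1→2→8 push 11
augment #2: 1→7→8 push 6
augment #3: 1→0→4→8 push 31
max flow = 48; residual-reachable set from 1 gives S-side
cut edges (S→T): {(0,4), (1,7), (2,8)} total cap 48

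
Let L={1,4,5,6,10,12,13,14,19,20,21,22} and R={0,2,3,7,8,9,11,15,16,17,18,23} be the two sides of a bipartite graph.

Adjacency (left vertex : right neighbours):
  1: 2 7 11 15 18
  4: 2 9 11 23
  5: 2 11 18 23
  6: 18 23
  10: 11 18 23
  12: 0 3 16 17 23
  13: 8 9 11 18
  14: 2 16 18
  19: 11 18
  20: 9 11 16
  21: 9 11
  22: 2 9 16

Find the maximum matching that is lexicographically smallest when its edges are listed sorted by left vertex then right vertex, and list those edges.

Lex-smallest maximum matching: {(1,7), (4,2), (5,11), (6,18), (10,23), (12,0), (13,8), (14,16), (20,9)}

|M| = 9 (so the lex-smallest maximum matching has 9 edges)
process left vertices in ascending order; for each, take the smallest-labelled available neighbour that still permits 9 edges overall, or leave it unmatched if none does
lex-smallest matching: {1-7, 4-2, 5-11, 6-18, 10-23, 12-0, 13-8, 14-16, 20-9}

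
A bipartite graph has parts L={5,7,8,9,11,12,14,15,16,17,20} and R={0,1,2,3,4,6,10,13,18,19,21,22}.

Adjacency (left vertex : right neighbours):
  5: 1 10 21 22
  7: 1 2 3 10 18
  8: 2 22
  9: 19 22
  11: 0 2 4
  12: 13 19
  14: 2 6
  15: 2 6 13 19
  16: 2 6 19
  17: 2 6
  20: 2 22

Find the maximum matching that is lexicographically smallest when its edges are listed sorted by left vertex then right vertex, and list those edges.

|M| = 8 (so the lex-smallest maximum matching has 8 edges)
process left vertices in ascending order; for each, take the smallest-labelled available neighbour that still permits 8 edges overall, or leave it unmatched if none does
lex-smallest matching: {5-1, 7-3, 8-2, 9-19, 11-0, 12-13, 14-6, 20-22}

Lex-smallest maximum matching: {(5,1), (7,3), (8,2), (9,19), (11,0), (12,13), (14,6), (20,22)}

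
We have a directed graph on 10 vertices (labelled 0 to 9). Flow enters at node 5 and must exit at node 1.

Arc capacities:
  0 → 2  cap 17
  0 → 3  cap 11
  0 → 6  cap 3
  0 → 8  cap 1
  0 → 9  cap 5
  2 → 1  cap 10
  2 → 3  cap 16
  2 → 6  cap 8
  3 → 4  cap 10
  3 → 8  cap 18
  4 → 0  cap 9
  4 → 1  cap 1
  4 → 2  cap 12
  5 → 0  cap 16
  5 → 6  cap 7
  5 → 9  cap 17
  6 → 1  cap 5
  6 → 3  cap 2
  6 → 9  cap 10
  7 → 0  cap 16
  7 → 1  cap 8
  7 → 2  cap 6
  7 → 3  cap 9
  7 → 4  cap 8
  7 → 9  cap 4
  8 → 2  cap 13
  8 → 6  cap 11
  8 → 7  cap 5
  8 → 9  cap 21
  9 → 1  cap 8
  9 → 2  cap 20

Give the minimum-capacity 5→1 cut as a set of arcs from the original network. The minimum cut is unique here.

augment #1: 5→6→1 push 5
augment #2: 5→9→1 push 8
augment #3: 5→0→2→1 push 10
augment #4: 5→0→3→4→1 push 1
augment #5: 5→0→8→7→1 push 1
augment #6: 5→0→3→8→7→1 push 4
max flow = 29; residual-reachable set from 5 gives S-side
cut edges (S→T): {(2,1), (4,1), (6,1), (8,7), (9,1)} total cap 29

Min-cut arcs: {(2,1), (4,1), (6,1), (8,7), (9,1)} (total capacity 29)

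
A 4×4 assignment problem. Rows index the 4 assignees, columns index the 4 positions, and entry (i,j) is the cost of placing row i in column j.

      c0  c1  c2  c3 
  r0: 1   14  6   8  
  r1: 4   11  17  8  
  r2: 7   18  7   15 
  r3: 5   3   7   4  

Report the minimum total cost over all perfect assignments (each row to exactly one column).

Minimum assignment cost: 19

optimal assignment: row0→col0 (cost 1), row1→col3 (cost 8), row2→col2 (cost 7), row3→col1 (cost 3)
total = 1 + 8 + 7 + 3 = 19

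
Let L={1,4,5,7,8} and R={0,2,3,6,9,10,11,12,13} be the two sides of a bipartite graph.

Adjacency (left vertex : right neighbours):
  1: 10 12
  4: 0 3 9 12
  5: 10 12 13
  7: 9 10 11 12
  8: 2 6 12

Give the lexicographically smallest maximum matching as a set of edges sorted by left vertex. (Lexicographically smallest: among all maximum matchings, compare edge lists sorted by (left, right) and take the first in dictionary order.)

Lex-smallest maximum matching: {(1,10), (4,0), (5,12), (7,9), (8,2)}

|M| = 5 (so the lex-smallest maximum matching has 5 edges)
process left vertices in ascending order; for each, take the smallest-labelled available neighbour that still permits 5 edges overall, or leave it unmatched if none does
lex-smallest matching: {1-10, 4-0, 5-12, 7-9, 8-2}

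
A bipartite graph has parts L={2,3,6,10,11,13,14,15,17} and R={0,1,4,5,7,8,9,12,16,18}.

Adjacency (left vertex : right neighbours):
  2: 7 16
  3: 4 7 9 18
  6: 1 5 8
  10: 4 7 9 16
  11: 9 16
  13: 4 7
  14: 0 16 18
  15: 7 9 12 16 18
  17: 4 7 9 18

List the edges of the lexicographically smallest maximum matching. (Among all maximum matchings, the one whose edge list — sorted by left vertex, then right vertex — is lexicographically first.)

|M| = 8 (so the lex-smallest maximum matching has 8 edges)
process left vertices in ascending order; for each, take the smallest-labelled available neighbour that still permits 8 edges overall, or leave it unmatched if none does
lex-smallest matching: {2-7, 3-4, 6-1, 10-9, 11-16, 14-0, 15-12, 17-18}

Lex-smallest maximum matching: {(2,7), (3,4), (6,1), (10,9), (11,16), (14,0), (15,12), (17,18)}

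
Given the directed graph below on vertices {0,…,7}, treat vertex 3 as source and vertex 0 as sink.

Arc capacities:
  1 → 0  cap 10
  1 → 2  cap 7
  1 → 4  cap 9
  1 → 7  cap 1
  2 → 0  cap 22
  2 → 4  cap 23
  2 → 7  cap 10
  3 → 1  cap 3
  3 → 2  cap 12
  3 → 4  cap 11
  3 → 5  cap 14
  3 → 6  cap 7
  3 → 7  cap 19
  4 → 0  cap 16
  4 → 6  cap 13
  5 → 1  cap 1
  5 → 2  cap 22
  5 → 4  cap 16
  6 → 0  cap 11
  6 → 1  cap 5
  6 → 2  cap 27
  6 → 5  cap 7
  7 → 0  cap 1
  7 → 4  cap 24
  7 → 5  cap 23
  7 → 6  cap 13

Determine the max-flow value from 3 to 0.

Maximum flow value: 59

augment #1: 3→1→0 bottleneck 3, total now 3
augment #2: 3→2→0 bottleneck 12, total now 15
augment #3: 3→4→0 bottleneck 11, total now 26
augment #4: 3→6→0 bottleneck 7, total now 33
augment #5: 3→7→0 bottleneck 1, total now 34
augment #6: 3→5→1→0 bottleneck 1, total now 35
augment #7: 3→5→2→0 bottleneck 10, total now 45
augment #8: 3→5→4→0 bottleneck 3, total now 48
augment #9: 3→7→4→0 bottleneck 2, total now 50
augment #10: 3→7→6→0 bottleneck 4, total now 54
augment #11: 3→7→6→1→0 bottleneck 5, total now 59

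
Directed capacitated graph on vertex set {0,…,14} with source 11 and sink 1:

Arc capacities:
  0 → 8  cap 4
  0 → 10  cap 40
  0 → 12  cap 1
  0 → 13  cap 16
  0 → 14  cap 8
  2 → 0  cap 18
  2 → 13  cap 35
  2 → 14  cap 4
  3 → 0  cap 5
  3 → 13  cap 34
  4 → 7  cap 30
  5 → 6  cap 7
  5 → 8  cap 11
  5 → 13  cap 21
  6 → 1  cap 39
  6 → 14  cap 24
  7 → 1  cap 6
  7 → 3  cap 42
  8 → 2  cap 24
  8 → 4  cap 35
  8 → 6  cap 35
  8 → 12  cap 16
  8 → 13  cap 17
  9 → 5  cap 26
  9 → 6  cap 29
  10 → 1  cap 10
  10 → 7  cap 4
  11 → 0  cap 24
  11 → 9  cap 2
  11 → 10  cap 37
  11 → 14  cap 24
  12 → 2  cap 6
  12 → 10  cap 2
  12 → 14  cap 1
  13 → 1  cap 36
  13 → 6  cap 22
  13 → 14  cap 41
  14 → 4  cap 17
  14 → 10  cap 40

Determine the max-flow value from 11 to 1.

Maximum flow value: 54

augment #1: 11→10→1 bottleneck 10, total now 10
augment #2: 11→0→13→1 bottleneck 16, total now 26
augment #3: 11→9→6→1 bottleneck 2, total now 28
augment #4: 11→10→7→1 bottleneck 4, total now 32
augment #5: 11→0→8→6→1 bottleneck 4, total now 36
augment #6: 11→14→4→7→1 bottleneck 2, total now 38
augment #7: 11→0→12→2→13→1 bottleneck 1, total now 39
augment #8: 11→14→4→7→3→13→1 bottleneck 15, total now 54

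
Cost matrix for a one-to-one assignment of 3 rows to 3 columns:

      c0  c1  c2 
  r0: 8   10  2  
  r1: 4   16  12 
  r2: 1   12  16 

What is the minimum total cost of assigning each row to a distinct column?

optimal assignment: row0→col2 (cost 2), row1→col0 (cost 4), row2→col1 (cost 12)
total = 2 + 4 + 12 = 18

Minimum assignment cost: 18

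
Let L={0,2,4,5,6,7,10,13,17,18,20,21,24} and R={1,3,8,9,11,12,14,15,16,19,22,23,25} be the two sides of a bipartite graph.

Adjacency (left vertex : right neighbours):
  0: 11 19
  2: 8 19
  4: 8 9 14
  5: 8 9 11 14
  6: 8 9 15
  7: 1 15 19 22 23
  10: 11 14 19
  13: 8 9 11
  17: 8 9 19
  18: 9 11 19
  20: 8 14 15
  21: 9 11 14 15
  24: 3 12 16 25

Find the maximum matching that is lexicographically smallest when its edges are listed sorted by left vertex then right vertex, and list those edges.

Lex-smallest maximum matching: {(0,11), (2,8), (4,9), (5,14), (6,15), (7,1), (10,19), (24,3)}

|M| = 8 (so the lex-smallest maximum matching has 8 edges)
process left vertices in ascending order; for each, take the smallest-labelled available neighbour that still permits 8 edges overall, or leave it unmatched if none does
lex-smallest matching: {0-11, 2-8, 4-9, 5-14, 6-15, 7-1, 10-19, 24-3}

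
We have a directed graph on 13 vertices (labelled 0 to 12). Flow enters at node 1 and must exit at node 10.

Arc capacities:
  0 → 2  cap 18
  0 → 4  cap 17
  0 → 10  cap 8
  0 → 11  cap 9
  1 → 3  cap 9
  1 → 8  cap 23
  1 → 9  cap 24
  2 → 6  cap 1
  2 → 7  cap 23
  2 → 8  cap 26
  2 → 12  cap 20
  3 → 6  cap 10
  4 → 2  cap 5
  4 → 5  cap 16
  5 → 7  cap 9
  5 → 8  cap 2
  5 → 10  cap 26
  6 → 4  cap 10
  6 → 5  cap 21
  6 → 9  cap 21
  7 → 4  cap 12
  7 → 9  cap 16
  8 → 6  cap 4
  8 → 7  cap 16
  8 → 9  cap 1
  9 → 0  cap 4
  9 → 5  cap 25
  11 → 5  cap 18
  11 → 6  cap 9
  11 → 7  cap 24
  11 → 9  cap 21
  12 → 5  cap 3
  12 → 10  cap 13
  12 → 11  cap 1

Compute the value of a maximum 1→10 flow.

Maximum flow value: 35

augment #1: 1→9→0→10 bottleneck 4, total now 4
augment #2: 1→9→5→10 bottleneck 20, total now 24
augment #3: 1→3→6→5→10 bottleneck 6, total now 30
augment #4: 1→3→6→4→2→12→10 bottleneck 3, total now 33
augment #5: 1→8→6→4→2→12→10 bottleneck 2, total now 35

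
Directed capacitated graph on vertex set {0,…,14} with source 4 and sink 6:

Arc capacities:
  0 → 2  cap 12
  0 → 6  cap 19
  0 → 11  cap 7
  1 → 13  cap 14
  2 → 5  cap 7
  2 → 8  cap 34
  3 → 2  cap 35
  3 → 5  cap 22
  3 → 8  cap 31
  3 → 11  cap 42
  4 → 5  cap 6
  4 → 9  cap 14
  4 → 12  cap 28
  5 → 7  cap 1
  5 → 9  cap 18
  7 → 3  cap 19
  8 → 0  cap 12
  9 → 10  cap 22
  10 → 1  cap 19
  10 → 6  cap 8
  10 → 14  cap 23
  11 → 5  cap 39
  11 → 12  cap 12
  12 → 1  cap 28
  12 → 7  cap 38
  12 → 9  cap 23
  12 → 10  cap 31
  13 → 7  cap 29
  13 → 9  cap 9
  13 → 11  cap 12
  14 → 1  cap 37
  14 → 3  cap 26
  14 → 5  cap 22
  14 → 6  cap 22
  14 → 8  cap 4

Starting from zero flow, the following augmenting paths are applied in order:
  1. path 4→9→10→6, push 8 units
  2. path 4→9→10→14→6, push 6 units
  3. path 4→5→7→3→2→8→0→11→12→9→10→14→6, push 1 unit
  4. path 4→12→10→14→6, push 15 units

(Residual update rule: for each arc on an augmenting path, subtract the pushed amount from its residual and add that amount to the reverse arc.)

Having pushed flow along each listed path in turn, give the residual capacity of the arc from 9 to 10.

Residual capacity of (9,10): 7

after path 1 (4→9→10→6, push 8): res(9,10)=14
after path 2 (4→9→10→14→6, push 6): res(9,10)=8
after path 3 (4→5→7→3→2→8→0→11→12→9→10→14→6, push 1): res(9,10)=7
after path 4 (4→12→10→14→6, push 15): res(9,10)=7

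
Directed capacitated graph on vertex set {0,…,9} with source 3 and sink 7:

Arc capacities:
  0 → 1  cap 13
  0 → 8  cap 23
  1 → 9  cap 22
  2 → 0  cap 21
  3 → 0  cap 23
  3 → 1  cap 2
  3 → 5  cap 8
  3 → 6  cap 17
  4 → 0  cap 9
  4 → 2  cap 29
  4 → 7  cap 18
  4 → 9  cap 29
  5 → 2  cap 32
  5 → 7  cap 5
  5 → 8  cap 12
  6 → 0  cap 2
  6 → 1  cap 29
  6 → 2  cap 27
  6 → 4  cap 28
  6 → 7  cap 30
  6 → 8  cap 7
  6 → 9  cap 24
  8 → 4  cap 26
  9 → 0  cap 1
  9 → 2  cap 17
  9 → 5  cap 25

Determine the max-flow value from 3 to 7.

augment #1: 3→5→7 bottleneck 5, total now 5
augment #2: 3→6→7 bottleneck 17, total now 22
augment #3: 3→0→8→4→7 bottleneck 18, total now 40

Maximum flow value: 40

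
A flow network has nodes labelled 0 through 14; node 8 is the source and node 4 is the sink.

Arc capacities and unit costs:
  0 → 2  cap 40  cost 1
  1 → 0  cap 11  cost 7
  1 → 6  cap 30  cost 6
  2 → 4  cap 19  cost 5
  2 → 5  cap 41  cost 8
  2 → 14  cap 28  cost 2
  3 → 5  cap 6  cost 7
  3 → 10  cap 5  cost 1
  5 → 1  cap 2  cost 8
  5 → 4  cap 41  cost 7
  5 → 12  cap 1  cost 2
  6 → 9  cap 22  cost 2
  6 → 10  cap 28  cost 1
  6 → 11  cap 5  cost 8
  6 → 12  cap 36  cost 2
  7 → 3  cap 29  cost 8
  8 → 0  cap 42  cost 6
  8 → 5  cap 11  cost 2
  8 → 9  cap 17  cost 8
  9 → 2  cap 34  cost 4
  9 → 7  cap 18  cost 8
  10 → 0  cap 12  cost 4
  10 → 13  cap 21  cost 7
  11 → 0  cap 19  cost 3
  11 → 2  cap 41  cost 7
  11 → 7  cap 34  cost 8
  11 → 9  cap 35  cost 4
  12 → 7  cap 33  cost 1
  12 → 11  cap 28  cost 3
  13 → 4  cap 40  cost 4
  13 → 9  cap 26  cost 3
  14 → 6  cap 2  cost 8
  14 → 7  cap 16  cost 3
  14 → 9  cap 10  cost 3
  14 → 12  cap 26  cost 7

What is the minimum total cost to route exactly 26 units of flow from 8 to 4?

shortest-cost path #1: 8→5→4 push 11 @ unit cost 9 (adds 99)
shortest-cost path #2: 8→0→2→4 push 15 @ unit cost 12 (adds 180)
total cost = 279

Minimum cost for 26 units: 279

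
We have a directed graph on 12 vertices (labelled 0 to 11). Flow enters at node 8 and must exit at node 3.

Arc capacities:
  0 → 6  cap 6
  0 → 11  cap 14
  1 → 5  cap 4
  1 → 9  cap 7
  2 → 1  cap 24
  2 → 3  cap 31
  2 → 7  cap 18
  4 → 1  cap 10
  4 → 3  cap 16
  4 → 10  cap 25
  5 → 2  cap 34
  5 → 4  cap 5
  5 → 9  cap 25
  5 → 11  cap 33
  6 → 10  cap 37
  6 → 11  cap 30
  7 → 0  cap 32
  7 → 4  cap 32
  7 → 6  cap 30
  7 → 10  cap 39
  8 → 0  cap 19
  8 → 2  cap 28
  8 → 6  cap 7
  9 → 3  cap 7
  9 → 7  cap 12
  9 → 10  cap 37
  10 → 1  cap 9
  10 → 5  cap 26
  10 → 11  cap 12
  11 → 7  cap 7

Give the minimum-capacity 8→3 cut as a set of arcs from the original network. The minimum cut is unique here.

Min-cut arcs: {(0,6), (8,2), (8,6), (11,7)} (total capacity 48)

augment #1: 8→2→3 push 28
augment #2: 8→0→11→7→4→3 push 7
augment #3: 8→6→10→1→9→3 push 7
augment #4: 8→0→6→10→5→2→3 push 3
augment #5: 8→0→6→10→5→4→3 push 3
max flow = 48; residual-reachable set from 8 gives S-side
cut edges (S→T): {(0,6), (8,2), (8,6), (11,7)} total cap 48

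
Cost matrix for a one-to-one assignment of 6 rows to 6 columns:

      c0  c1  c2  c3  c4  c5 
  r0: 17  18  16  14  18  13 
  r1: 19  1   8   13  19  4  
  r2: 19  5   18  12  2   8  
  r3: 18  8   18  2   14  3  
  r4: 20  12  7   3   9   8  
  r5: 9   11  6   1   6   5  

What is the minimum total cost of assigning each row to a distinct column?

optimal assignment: row0→col0 (cost 17), row1→col1 (cost 1), row2→col4 (cost 2), row3→col5 (cost 3), row4→col2 (cost 7), row5→col3 (cost 1)
total = 17 + 1 + 2 + 3 + 7 + 1 = 31

Minimum assignment cost: 31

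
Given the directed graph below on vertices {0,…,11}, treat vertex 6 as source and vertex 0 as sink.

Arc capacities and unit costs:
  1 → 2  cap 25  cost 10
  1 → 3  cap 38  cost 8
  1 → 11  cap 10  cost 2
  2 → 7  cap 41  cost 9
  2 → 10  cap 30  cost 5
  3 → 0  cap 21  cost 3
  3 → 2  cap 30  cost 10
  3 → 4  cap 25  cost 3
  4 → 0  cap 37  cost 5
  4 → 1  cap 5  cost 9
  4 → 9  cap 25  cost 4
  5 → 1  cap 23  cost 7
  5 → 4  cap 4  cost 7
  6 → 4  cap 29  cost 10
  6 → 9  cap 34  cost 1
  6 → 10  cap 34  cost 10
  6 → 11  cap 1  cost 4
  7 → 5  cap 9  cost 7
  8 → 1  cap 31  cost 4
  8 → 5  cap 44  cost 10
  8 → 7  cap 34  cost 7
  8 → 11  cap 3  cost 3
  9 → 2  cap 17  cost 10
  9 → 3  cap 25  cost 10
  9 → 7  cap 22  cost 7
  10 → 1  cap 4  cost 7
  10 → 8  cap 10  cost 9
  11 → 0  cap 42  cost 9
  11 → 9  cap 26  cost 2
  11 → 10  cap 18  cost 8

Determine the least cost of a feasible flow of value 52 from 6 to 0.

Minimum cost for 52 units: 761

shortest-cost path #1: 6→11→0 push 1 @ unit cost 13 (adds 13)
shortest-cost path #2: 6→9→3→0 push 21 @ unit cost 14 (adds 294)
shortest-cost path #3: 6→4→0 push 29 @ unit cost 15 (adds 435)
shortest-cost path #4: 6→9→3→4→0 push 1 @ unit cost 19 (adds 19)
total cost = 761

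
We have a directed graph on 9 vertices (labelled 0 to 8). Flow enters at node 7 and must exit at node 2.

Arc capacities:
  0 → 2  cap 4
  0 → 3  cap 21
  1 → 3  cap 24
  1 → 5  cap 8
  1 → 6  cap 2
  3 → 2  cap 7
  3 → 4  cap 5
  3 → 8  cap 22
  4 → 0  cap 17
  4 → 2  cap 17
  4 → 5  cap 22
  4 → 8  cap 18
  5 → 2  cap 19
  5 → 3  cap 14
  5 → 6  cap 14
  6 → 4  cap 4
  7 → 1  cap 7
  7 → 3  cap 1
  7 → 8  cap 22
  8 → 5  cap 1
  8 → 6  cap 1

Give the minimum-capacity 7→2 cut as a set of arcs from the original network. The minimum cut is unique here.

augment #1: 7→3→2 push 1
augment #2: 7→1→3→2 push 6
augment #3: 7→1→5→2 push 1
augment #4: 7→8→5→2 push 1
augment #5: 7→8→6→4→2 push 1
max flow = 10; residual-reachable set from 7 gives S-side
cut edges (S→T): {(7,1), (7,3), (8,5), (8,6)} total cap 10

Min-cut arcs: {(7,1), (7,3), (8,5), (8,6)} (total capacity 10)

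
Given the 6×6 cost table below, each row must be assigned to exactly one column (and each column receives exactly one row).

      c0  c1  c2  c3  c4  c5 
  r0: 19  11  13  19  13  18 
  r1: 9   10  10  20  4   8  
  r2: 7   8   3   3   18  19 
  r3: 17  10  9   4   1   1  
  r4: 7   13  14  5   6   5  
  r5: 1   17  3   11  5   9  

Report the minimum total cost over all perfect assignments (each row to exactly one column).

optimal assignment: row0→col1 (cost 11), row1→col4 (cost 4), row2→col2 (cost 3), row3→col5 (cost 1), row4→col3 (cost 5), row5→col0 (cost 1)
total = 11 + 4 + 3 + 1 + 5 + 1 = 25

Minimum assignment cost: 25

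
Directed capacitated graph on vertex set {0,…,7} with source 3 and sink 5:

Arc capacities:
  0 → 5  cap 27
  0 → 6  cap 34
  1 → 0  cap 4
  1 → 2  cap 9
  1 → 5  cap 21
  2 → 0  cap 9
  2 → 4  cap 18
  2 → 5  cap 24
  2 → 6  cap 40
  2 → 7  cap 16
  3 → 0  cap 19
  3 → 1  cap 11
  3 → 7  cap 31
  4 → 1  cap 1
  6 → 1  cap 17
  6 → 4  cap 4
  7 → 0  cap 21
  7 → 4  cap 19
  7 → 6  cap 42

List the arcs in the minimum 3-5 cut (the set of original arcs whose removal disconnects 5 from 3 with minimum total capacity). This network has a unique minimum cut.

augment #1: 3→0→5 push 19
augment #2: 3→1→5 push 11
augment #3: 3→7→0→5 push 8
augment #4: 3→7→4→1→5 push 1
augment #5: 3→7→6→1→5 push 9
augment #6: 3→7→6→1→2→5 push 8
max flow = 56; residual-reachable set from 3 gives S-side
cut edges (S→T): {(0,5), (3,1), (4,1), (6,1)} total cap 56

Min-cut arcs: {(0,5), (3,1), (4,1), (6,1)} (total capacity 56)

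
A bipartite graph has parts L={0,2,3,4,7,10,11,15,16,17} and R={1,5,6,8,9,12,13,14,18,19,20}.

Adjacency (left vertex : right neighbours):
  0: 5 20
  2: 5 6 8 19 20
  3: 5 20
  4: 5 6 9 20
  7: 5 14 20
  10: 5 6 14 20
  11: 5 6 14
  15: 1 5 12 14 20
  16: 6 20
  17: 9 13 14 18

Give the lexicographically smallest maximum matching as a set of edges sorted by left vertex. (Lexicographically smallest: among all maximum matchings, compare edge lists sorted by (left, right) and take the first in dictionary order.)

Lex-smallest maximum matching: {(0,5), (2,8), (3,20), (4,9), (7,14), (10,6), (15,1), (17,13)}

|M| = 8 (so the lex-smallest maximum matching has 8 edges)
process left vertices in ascending order; for each, take the smallest-labelled available neighbour that still permits 8 edges overall, or leave it unmatched if none does
lex-smallest matching: {0-5, 2-8, 3-20, 4-9, 7-14, 10-6, 15-1, 17-13}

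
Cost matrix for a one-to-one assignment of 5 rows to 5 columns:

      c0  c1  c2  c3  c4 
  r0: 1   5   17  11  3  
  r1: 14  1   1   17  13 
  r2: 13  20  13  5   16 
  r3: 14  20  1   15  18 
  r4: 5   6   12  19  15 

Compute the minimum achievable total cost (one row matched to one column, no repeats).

Minimum assignment cost: 15

optimal assignment: row0→col4 (cost 3), row1→col1 (cost 1), row2→col3 (cost 5), row3→col2 (cost 1), row4→col0 (cost 5)
total = 3 + 1 + 5 + 1 + 5 = 15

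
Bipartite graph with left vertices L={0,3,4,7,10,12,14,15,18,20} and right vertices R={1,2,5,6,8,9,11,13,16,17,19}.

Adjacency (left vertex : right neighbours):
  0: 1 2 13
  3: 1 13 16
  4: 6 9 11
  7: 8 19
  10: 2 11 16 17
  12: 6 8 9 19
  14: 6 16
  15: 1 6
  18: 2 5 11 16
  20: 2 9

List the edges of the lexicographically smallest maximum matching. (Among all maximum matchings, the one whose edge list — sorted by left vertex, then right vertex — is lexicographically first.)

|M| = 10 (so the lex-smallest maximum matching has 10 edges)
process left vertices in ascending order; for each, take the smallest-labelled available neighbour that still permits 10 edges overall, or leave it unmatched if none does
lex-smallest matching: {0-1, 3-13, 4-9, 7-8, 10-11, 12-19, 14-16, 15-6, 18-5, 20-2}

Lex-smallest maximum matching: {(0,1), (3,13), (4,9), (7,8), (10,11), (12,19), (14,16), (15,6), (18,5), (20,2)}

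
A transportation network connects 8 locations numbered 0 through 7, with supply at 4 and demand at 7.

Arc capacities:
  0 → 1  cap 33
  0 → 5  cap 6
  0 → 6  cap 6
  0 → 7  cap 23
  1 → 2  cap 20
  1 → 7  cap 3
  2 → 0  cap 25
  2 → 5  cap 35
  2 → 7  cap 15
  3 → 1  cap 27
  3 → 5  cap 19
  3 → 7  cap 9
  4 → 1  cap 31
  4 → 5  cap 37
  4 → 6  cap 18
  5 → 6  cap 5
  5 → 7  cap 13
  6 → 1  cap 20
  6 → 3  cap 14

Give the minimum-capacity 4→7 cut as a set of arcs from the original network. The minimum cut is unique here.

Min-cut arcs: {(1,2), (1,7), (3,7), (5,7)} (total capacity 45)

augment #1: 4→1→7 push 3
augment #2: 4→5→7 push 13
augment #3: 4→1→2→7 push 15
augment #4: 4→6→3→7 push 9
augment #5: 4→1→2→0→7 push 5
max flow = 45; residual-reachable set from 4 gives S-side
cut edges (S→T): {(1,2), (1,7), (3,7), (5,7)} total cap 45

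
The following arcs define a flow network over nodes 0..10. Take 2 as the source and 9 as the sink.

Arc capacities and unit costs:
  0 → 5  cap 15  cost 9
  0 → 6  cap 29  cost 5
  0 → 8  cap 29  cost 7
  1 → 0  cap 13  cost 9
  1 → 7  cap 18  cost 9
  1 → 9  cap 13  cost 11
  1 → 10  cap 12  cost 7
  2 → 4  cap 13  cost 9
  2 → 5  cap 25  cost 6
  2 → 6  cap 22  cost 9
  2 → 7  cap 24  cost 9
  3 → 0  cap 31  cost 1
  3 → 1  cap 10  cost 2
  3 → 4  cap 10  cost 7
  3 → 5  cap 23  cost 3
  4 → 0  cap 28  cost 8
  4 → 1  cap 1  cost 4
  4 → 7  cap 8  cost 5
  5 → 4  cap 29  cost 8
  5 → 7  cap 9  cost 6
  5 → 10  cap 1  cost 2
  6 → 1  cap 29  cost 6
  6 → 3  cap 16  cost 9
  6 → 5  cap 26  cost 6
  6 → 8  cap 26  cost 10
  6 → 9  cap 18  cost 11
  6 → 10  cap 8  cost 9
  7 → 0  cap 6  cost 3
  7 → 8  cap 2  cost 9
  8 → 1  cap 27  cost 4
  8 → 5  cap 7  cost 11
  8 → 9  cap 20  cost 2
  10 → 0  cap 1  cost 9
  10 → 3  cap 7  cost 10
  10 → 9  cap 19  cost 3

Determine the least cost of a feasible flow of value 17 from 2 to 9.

Minimum cost for 17 units: 331

shortest-cost path #1: 2→5→10→9 push 1 @ unit cost 11 (adds 11)
shortest-cost path #2: 2→6→9 push 16 @ unit cost 20 (adds 320)
total cost = 331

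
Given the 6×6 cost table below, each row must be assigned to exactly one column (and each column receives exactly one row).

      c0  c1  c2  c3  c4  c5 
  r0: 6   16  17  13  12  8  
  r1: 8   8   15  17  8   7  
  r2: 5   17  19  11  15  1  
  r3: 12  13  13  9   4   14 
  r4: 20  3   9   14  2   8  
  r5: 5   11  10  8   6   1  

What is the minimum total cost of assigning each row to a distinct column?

Minimum assignment cost: 36

one of 2 optimal assignments: row0→col0 (cost 6), row1→col1 (cost 8), row2→col5 (cost 1), row3→col3 (cost 9), row4→col4 (cost 2), row5→col2 (cost 10)
total = 6 + 8 + 1 + 9 + 2 + 10 = 36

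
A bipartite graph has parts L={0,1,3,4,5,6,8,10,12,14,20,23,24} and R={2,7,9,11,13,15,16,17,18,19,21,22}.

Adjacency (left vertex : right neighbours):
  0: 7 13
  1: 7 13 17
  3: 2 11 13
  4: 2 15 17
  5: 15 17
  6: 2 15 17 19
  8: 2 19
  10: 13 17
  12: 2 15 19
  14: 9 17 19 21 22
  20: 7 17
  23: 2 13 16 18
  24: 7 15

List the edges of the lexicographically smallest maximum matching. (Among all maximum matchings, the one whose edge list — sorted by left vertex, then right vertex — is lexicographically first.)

Lex-smallest maximum matching: {(0,7), (1,13), (3,11), (4,2), (5,15), (6,17), (8,19), (14,9), (23,16)}

|M| = 9 (so the lex-smallest maximum matching has 9 edges)
process left vertices in ascending order; for each, take the smallest-labelled available neighbour that still permits 9 edges overall, or leave it unmatched if none does
lex-smallest matching: {0-7, 1-13, 3-11, 4-2, 5-15, 6-17, 8-19, 14-9, 23-16}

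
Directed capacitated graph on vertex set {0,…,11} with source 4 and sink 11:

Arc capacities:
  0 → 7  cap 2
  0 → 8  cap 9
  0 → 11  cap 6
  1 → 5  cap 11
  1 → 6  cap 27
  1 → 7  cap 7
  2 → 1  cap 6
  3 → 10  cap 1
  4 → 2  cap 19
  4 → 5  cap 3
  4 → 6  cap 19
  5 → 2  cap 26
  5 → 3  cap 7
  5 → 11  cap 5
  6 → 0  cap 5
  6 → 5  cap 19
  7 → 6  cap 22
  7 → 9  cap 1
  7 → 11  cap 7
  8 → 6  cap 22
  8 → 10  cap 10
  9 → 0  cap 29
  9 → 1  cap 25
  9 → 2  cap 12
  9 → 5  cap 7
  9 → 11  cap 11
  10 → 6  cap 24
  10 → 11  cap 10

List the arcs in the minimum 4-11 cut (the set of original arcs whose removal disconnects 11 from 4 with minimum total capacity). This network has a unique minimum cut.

Min-cut arcs: {(2,1), (3,10), (5,11), (6,0)} (total capacity 17)

augment #1: 4→5→11 push 3
augment #2: 4→6→0→11 push 5
augment #3: 4→6→5→11 push 2
augment #4: 4→2→1→7→11 push 6
augment #5: 4→6→5→3→10→11 push 1
max flow = 17; residual-reachable set from 4 gives S-side
cut edges (S→T): {(2,1), (3,10), (5,11), (6,0)} total cap 17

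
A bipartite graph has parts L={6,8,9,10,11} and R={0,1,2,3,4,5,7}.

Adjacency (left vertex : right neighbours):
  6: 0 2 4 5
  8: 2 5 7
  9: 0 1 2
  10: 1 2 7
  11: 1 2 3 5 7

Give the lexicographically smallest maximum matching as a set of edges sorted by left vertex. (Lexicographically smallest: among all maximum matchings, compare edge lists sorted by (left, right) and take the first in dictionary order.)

Lex-smallest maximum matching: {(6,0), (8,2), (9,1), (10,7), (11,3)}

|M| = 5 (so the lex-smallest maximum matching has 5 edges)
process left vertices in ascending order; for each, take the smallest-labelled available neighbour that still permits 5 edges overall, or leave it unmatched if none does
lex-smallest matching: {6-0, 8-2, 9-1, 10-7, 11-3}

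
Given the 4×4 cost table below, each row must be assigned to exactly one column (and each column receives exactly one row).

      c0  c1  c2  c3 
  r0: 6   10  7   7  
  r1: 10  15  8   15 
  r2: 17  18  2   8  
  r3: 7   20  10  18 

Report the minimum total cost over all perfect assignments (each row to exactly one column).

Minimum assignment cost: 31

optimal assignment: row0→col3 (cost 7), row1→col1 (cost 15), row2→col2 (cost 2), row3→col0 (cost 7)
total = 7 + 15 + 2 + 7 = 31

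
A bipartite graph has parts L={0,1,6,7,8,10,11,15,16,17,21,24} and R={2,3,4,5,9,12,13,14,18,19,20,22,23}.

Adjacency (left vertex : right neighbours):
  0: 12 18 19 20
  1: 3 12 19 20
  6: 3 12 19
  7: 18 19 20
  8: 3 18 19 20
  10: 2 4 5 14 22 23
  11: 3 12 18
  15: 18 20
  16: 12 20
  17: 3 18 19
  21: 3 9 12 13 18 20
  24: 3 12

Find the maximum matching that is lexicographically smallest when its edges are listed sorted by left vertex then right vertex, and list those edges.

Lex-smallest maximum matching: {(0,12), (1,3), (6,19), (7,18), (8,20), (10,2), (21,9)}

|M| = 7 (so the lex-smallest maximum matching has 7 edges)
process left vertices in ascending order; for each, take the smallest-labelled available neighbour that still permits 7 edges overall, or leave it unmatched if none does
lex-smallest matching: {0-12, 1-3, 6-19, 7-18, 8-20, 10-2, 21-9}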